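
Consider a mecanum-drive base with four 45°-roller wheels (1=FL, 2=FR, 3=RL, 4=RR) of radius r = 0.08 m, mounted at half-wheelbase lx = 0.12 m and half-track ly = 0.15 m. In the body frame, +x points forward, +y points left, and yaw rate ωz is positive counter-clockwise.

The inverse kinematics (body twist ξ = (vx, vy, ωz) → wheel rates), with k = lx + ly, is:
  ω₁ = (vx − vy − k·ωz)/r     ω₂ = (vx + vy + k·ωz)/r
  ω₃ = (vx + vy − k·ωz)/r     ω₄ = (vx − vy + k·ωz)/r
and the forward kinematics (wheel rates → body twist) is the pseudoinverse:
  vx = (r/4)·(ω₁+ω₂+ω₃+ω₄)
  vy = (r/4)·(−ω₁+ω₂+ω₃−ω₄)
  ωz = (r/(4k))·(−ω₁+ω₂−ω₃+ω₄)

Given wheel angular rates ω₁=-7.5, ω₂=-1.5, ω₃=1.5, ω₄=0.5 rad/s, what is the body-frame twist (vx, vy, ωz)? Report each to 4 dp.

(-0.1400, 0.1400, 0.3704)

k = lx + ly = 0.12 + 0.15 = 0.2700
ω₁+ω₂+ω₃+ω₄ = -7.0000  →  vx = (0.08/4)·-7.0000 = -0.1400
−ω₁+ω₂+ω₃−ω₄ = 7.0000  →  vy = (0.08/4)·7.0000 = 0.1400
−ω₁+ω₂−ω₃+ω₄ = 5.0000  →  ωz = (0.08/1.0800)·5.0000 = 0.3704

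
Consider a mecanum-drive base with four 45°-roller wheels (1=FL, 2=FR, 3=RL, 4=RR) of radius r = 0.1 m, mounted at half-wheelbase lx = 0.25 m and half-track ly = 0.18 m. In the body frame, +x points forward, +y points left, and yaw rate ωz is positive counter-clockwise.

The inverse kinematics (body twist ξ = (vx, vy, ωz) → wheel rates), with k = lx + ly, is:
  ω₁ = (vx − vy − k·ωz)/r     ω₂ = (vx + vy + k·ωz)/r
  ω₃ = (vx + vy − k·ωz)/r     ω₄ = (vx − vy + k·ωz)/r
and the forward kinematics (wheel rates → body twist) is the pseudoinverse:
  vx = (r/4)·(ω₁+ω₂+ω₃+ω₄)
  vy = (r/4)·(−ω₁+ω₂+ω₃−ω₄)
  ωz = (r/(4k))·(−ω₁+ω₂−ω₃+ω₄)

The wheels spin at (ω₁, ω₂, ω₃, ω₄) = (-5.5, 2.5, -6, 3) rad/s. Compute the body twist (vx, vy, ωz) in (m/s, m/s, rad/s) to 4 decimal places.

(-0.1500, -0.0250, 0.9884)

k = lx + ly = 0.25 + 0.18 = 0.4300
ω₁+ω₂+ω₃+ω₄ = -6.0000  →  vx = (0.1/4)·-6.0000 = -0.1500
−ω₁+ω₂+ω₃−ω₄ = -1.0000  →  vy = (0.1/4)·-1.0000 = -0.0250
−ω₁+ω₂−ω₃+ω₄ = 17.0000  →  ωz = (0.1/1.7200)·17.0000 = 0.9884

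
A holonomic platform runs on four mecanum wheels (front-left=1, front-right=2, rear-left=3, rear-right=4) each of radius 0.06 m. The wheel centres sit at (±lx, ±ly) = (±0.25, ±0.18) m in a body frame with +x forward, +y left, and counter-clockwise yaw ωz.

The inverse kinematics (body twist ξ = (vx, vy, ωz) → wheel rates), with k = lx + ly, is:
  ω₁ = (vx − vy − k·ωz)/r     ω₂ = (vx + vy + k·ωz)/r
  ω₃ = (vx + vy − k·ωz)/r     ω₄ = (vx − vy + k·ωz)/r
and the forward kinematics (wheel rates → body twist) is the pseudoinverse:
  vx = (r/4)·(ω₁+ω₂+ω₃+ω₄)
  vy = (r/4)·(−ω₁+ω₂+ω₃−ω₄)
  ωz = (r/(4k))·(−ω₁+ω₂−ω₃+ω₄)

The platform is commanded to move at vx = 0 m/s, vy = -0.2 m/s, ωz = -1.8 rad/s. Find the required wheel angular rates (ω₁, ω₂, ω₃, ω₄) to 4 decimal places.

k = lx + ly = 0.25 + 0.18 = 0.4300;  k·ωz = 0.4300·-1.8 = -0.7740
ω₁ (FL) = (vx − vy − k·ωz)/r = 0.9740/0.06 = 16.2333
ω₂ (FR) = (vx + vy + k·ωz)/r = -0.9740/0.06 = -16.2333
ω₃ (RL) = (vx + vy − k·ωz)/r = 0.5740/0.06 = 9.5667
ω₄ (RR) = (vx − vy + k·ωz)/r = -0.5740/0.06 = -9.5667

(16.2333, -16.2333, 9.5667, -9.5667)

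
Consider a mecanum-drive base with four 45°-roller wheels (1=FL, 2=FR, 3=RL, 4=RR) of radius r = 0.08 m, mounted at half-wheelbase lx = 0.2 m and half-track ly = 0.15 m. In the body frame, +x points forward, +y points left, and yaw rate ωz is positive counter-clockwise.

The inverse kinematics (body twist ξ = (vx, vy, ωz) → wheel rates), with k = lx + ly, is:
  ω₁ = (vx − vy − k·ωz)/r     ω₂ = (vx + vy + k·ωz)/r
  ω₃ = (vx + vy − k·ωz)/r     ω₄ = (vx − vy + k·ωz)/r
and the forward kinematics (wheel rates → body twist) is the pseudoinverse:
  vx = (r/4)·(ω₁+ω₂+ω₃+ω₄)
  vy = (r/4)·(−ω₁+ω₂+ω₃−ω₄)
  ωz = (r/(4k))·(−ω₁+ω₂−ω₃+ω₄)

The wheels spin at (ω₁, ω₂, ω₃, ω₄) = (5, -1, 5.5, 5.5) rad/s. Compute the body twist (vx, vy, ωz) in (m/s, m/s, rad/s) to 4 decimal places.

(0.3000, -0.1200, -0.3429)

k = lx + ly = 0.2 + 0.15 = 0.3500
ω₁+ω₂+ω₃+ω₄ = 15.0000  →  vx = (0.08/4)·15.0000 = 0.3000
−ω₁+ω₂+ω₃−ω₄ = -6.0000  →  vy = (0.08/4)·-6.0000 = -0.1200
−ω₁+ω₂−ω₃+ω₄ = -6.0000  →  ωz = (0.08/1.4000)·-6.0000 = -0.3429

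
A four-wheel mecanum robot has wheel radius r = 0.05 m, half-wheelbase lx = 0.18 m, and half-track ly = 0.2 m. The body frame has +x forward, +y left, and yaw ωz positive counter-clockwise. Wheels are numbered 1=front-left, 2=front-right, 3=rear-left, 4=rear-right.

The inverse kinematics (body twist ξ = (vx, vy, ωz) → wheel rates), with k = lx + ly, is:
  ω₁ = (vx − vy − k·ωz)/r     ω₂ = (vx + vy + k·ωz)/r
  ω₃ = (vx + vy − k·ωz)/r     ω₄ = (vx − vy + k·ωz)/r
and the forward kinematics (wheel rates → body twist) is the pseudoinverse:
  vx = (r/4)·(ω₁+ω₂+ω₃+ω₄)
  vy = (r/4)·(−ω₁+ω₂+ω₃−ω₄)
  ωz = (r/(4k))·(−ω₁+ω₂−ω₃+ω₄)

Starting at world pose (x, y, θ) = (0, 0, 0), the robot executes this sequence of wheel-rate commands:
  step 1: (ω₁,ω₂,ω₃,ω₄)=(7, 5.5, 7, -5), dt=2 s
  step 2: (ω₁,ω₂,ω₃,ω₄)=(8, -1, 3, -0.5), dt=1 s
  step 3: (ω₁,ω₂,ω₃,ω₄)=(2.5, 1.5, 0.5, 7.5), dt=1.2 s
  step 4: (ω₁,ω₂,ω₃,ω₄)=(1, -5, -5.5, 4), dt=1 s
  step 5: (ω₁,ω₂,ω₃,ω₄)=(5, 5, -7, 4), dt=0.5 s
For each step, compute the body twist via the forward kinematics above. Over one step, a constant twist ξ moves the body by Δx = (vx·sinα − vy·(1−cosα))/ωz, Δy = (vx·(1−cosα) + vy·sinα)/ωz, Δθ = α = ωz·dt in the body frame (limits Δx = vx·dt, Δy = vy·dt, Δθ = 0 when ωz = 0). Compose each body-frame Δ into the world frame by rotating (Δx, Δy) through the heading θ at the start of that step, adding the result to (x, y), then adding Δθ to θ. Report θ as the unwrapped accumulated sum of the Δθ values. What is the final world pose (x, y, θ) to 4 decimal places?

(0.1532, -0.3928, -0.7664)

step 1: ξ=(vx,vy,ωz)=(0.1813, 0.1313, -0.4441), dt=2.0 → body Δ=(0.4258, 0.0787, -0.8882) → world pose (0.4258, 0.0787, -0.8882)
step 2: ξ=(vx,vy,ωz)=(0.1188, -0.0688, -0.4112), dt=1.0 → body Δ=(0.1015, -0.0909, -0.4112) → world pose (0.4193, -0.0574, -1.2993)
step 3: ξ=(vx,vy,ωz)=(0.1500, -0.1000, 0.1974), dt=1.2 → body Δ=(0.1925, -0.0977, 0.2368) → world pose (0.3768, -0.2690, -1.0625)
step 4: ξ=(vx,vy,ωz)=(-0.0688, -0.1938, 0.1151), dt=1.0 → body Δ=(-0.0575, -0.1973, 0.1151) → world pose (0.1765, -0.3149, -0.9474)
step 5: ξ=(vx,vy,ωz)=(0.0875, -0.1375, 0.3618), dt=0.5 → body Δ=(0.0497, -0.0644, 0.1809) → world pose (0.1532, -0.3928, -0.7664)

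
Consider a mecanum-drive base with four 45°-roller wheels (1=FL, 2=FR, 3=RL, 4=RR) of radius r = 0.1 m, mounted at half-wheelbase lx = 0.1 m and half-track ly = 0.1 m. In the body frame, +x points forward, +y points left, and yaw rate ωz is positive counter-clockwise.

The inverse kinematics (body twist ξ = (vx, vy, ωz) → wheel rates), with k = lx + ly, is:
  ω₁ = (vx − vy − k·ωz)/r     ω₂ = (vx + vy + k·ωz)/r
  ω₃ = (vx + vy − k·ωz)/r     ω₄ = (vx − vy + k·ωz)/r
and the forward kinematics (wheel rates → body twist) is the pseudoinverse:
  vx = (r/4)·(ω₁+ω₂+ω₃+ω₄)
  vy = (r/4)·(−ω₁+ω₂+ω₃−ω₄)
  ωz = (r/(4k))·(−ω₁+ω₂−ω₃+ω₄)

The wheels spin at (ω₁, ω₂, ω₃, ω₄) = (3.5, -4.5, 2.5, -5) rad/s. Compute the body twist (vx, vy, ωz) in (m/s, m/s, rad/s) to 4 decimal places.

(-0.0875, -0.0125, -1.9375)

k = lx + ly = 0.1 + 0.1 = 0.2000
ω₁+ω₂+ω₃+ω₄ = -3.5000  →  vx = (0.1/4)·-3.5000 = -0.0875
−ω₁+ω₂+ω₃−ω₄ = -0.5000  →  vy = (0.1/4)·-0.5000 = -0.0125
−ω₁+ω₂−ω₃+ω₄ = -15.5000  →  ωz = (0.1/0.8000)·-15.5000 = -1.9375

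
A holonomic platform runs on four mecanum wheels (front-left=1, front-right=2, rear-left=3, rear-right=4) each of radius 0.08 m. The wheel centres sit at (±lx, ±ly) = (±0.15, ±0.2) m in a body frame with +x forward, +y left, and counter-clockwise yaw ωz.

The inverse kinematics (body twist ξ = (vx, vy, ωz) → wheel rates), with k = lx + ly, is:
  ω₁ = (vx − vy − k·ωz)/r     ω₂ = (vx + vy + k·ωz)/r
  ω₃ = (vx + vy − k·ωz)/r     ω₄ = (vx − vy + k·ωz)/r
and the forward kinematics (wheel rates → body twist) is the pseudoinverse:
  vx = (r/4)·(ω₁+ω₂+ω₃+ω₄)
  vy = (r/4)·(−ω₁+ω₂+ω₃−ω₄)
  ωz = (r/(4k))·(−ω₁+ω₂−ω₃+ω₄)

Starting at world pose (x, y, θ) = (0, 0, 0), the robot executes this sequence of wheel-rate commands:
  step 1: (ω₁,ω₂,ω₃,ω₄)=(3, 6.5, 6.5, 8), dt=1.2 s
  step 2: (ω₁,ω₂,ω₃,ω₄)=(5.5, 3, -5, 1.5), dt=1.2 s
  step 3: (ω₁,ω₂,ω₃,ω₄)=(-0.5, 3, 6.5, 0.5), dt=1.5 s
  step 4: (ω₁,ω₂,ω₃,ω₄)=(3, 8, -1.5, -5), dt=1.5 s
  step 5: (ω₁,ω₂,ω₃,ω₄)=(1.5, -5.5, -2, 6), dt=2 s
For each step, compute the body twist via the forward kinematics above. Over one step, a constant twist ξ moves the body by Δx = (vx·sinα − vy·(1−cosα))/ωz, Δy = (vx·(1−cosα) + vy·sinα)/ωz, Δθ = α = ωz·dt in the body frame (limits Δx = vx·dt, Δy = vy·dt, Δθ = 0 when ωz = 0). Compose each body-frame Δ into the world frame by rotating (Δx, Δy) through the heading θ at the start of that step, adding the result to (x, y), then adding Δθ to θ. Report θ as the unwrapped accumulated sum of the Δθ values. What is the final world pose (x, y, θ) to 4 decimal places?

step 1: ξ=(vx,vy,ωz)=(0.4800, 0.0400, 0.2857), dt=1.2 → body Δ=(0.5566, 0.1448, 0.3429) → world pose (0.5566, 0.1448, 0.3429)
step 2: ξ=(vx,vy,ωz)=(0.1000, -0.1800, 0.2286), dt=1.2 → body Δ=(0.1479, -0.1969, 0.2743) → world pose (0.7622, 0.0091, 0.6171)
step 3: ξ=(vx,vy,ωz)=(0.1900, 0.1900, -0.1429), dt=1.5 → body Δ=(0.3132, 0.2524, -0.2143) → world pose (0.8716, 0.3962, 0.4029)
step 4: ξ=(vx,vy,ωz)=(0.0900, 0.1700, 0.0857), dt=1.5 → body Δ=(0.1183, 0.2630, 0.1286) → world pose (0.8773, 0.6845, 0.5314)
step 5: ξ=(vx,vy,ωz)=(0.0000, -0.3000, 0.0571), dt=2.0 → body Δ=(0.0342, -0.5987, 0.1143) → world pose (1.2102, 0.1857, 0.6457)

(1.2102, 0.1857, 0.6457)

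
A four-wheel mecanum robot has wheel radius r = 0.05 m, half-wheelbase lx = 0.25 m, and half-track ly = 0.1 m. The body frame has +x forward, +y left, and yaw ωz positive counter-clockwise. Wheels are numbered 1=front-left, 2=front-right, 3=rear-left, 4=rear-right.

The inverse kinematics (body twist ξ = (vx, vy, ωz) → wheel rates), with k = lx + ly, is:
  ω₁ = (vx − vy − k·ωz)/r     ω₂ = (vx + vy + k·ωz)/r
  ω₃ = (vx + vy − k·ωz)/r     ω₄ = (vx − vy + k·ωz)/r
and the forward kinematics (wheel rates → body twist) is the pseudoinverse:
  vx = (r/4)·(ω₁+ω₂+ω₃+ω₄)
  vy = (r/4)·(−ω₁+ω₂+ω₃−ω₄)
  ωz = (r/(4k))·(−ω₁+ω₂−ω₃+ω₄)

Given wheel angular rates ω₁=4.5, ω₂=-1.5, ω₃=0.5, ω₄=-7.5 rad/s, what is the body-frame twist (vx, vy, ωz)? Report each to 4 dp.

(-0.0500, 0.0250, -0.5000)

k = lx + ly = 0.25 + 0.1 = 0.3500
ω₁+ω₂+ω₃+ω₄ = -4.0000  →  vx = (0.05/4)·-4.0000 = -0.0500
−ω₁+ω₂+ω₃−ω₄ = 2.0000  →  vy = (0.05/4)·2.0000 = 0.0250
−ω₁+ω₂−ω₃+ω₄ = -14.0000  →  ωz = (0.05/1.4000)·-14.0000 = -0.5000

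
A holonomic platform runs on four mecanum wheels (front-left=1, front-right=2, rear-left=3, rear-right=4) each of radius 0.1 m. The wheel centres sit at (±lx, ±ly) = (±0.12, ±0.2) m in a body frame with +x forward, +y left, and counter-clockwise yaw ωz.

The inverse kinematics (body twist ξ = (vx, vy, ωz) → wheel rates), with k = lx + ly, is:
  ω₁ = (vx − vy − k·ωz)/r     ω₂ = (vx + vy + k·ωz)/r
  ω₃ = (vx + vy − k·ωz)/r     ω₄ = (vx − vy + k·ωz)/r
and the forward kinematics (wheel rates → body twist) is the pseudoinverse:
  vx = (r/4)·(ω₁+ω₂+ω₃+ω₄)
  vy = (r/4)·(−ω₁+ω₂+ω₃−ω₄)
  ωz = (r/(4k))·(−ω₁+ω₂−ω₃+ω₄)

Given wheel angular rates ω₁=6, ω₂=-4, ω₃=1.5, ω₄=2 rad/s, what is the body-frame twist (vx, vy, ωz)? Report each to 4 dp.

(0.1375, -0.2625, -0.7422)

k = lx + ly = 0.12 + 0.2 = 0.3200
ω₁+ω₂+ω₃+ω₄ = 5.5000  →  vx = (0.1/4)·5.5000 = 0.1375
−ω₁+ω₂+ω₃−ω₄ = -10.5000  →  vy = (0.1/4)·-10.5000 = -0.2625
−ω₁+ω₂−ω₃+ω₄ = -9.5000  →  ωz = (0.1/1.2800)·-9.5000 = -0.7422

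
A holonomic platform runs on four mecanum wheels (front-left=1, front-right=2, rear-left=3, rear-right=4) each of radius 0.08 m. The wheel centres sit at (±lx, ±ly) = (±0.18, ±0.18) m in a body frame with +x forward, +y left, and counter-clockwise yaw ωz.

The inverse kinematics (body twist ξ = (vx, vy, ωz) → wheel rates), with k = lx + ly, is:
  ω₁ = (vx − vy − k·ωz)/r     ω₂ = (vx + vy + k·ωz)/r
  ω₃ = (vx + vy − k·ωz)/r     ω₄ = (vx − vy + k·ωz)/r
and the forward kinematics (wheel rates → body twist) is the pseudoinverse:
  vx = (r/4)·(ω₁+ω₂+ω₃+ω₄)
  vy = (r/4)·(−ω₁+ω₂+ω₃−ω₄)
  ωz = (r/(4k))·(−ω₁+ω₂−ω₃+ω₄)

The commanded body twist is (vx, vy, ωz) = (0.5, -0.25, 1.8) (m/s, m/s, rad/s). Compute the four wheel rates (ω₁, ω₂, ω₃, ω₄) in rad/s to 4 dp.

(1.2750, 11.2250, -4.9750, 17.4750)

k = lx + ly = 0.18 + 0.18 = 0.3600;  k·ωz = 0.3600·1.8 = 0.6480
ω₁ (FL) = (vx − vy − k·ωz)/r = 0.1020/0.08 = 1.2750
ω₂ (FR) = (vx + vy + k·ωz)/r = 0.8980/0.08 = 11.2250
ω₃ (RL) = (vx + vy − k·ωz)/r = -0.3980/0.08 = -4.9750
ω₄ (RR) = (vx − vy + k·ωz)/r = 1.3980/0.08 = 17.4750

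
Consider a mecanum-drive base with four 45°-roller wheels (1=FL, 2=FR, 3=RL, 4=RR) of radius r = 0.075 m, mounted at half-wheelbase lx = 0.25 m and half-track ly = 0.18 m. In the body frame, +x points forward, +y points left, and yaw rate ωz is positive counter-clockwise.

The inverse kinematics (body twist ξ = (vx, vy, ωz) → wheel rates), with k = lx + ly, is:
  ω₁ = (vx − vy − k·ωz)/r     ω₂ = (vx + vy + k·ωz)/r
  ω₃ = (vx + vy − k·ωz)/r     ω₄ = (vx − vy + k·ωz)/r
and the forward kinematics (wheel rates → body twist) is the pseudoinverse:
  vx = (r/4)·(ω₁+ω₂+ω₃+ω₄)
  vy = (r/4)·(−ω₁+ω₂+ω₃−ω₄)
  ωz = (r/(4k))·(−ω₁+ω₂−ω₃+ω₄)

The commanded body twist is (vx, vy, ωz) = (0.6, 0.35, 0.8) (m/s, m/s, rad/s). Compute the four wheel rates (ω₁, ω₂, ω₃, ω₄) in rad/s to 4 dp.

k = lx + ly = 0.25 + 0.18 = 0.4300;  k·ωz = 0.4300·0.8 = 0.3440
ω₁ (FL) = (vx − vy − k·ωz)/r = -0.0940/0.075 = -1.2533
ω₂ (FR) = (vx + vy + k·ωz)/r = 1.2940/0.075 = 17.2533
ω₃ (RL) = (vx + vy − k·ωz)/r = 0.6060/0.075 = 8.0800
ω₄ (RR) = (vx − vy + k·ωz)/r = 0.5940/0.075 = 7.9200

(-1.2533, 17.2533, 8.0800, 7.9200)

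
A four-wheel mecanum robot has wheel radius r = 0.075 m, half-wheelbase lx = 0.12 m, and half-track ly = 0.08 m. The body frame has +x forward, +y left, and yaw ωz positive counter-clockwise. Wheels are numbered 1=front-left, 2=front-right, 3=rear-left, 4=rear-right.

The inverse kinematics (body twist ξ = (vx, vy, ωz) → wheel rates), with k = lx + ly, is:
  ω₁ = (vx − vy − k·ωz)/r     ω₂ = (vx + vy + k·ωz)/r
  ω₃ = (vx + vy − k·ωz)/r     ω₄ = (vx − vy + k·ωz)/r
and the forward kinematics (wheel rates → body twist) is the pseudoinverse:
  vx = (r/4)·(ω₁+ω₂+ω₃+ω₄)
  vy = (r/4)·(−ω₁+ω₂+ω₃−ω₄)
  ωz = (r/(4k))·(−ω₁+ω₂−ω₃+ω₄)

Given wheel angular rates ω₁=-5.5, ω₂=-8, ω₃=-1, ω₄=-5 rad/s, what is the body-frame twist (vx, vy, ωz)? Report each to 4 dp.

(-0.3656, 0.0281, -0.6094)

k = lx + ly = 0.12 + 0.08 = 0.2000
ω₁+ω₂+ω₃+ω₄ = -19.5000  →  vx = (0.075/4)·-19.5000 = -0.3656
−ω₁+ω₂+ω₃−ω₄ = 1.5000  →  vy = (0.075/4)·1.5000 = 0.0281
−ω₁+ω₂−ω₃+ω₄ = -6.5000  →  ωz = (0.075/0.8000)·-6.5000 = -0.6094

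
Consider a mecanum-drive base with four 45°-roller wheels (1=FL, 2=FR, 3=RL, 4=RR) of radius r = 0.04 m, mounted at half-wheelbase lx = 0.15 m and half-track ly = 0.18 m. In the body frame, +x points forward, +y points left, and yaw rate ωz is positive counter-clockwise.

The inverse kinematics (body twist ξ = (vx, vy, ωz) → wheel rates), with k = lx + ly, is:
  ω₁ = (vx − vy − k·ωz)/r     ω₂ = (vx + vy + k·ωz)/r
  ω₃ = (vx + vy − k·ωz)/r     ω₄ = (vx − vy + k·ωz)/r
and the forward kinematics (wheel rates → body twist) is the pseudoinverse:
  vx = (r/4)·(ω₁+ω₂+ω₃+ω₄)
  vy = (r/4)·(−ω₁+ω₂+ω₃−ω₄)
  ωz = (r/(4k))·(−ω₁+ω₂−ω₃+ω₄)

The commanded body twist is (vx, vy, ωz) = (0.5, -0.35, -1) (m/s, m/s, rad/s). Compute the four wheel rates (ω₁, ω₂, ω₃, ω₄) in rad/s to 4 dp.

k = lx + ly = 0.15 + 0.18 = 0.3300;  k·ωz = 0.3300·-1 = -0.3300
ω₁ (FL) = (vx − vy − k·ωz)/r = 1.1800/0.04 = 29.5000
ω₂ (FR) = (vx + vy + k·ωz)/r = -0.1800/0.04 = -4.5000
ω₃ (RL) = (vx + vy − k·ωz)/r = 0.4800/0.04 = 12.0000
ω₄ (RR) = (vx − vy + k·ωz)/r = 0.5200/0.04 = 13.0000

(29.5000, -4.5000, 12.0000, 13.0000)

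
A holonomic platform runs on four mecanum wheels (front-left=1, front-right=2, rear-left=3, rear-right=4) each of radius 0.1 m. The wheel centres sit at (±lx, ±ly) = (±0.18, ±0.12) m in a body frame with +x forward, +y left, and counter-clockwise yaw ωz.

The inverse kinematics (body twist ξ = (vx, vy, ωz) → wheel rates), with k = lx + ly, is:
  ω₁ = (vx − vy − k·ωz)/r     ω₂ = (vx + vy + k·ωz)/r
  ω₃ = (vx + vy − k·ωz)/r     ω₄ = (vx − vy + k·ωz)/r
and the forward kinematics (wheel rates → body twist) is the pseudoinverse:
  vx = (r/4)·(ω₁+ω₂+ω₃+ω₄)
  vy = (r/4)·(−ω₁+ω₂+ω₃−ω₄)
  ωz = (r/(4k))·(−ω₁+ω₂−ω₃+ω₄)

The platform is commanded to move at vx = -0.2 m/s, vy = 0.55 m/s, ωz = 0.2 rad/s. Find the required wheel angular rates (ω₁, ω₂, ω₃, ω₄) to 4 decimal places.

k = lx + ly = 0.18 + 0.12 = 0.3000;  k·ωz = 0.3000·0.2 = 0.0600
ω₁ (FL) = (vx − vy − k·ωz)/r = -0.8100/0.1 = -8.1000
ω₂ (FR) = (vx + vy + k·ωz)/r = 0.4100/0.1 = 4.1000
ω₃ (RL) = (vx + vy − k·ωz)/r = 0.2900/0.1 = 2.9000
ω₄ (RR) = (vx − vy + k·ωz)/r = -0.6900/0.1 = -6.9000

(-8.1000, 4.1000, 2.9000, -6.9000)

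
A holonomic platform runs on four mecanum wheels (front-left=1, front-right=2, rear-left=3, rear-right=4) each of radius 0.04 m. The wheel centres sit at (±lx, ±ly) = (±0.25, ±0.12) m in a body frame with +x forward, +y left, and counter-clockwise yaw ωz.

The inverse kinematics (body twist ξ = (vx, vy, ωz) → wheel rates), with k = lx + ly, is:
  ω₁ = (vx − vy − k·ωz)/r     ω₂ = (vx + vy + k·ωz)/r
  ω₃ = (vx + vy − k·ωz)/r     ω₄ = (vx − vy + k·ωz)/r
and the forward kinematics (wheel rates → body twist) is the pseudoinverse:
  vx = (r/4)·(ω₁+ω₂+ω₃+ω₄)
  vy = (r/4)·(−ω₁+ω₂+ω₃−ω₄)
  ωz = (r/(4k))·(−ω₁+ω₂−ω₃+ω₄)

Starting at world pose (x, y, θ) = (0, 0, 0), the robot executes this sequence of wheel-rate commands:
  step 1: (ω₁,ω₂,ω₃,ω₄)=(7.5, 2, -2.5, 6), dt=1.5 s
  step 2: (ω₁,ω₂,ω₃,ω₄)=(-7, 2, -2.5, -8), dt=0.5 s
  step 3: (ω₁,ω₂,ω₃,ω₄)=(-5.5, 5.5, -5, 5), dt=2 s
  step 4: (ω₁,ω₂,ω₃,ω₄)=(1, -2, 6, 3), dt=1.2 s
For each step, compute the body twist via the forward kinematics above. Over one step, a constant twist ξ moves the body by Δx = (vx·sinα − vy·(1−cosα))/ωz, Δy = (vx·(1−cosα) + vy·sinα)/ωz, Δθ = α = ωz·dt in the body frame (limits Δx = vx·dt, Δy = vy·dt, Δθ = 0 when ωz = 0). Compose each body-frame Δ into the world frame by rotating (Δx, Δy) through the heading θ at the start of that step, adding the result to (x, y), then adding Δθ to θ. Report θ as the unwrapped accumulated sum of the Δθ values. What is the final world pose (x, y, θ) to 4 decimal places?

step 1: ξ=(vx,vy,ωz)=(0.1300, -0.1400, 0.0811), dt=1.5 → body Δ=(0.2073, -0.1976, 0.1216) → world pose (0.2073, -0.1976, 0.1216)
step 2: ξ=(vx,vy,ωz)=(-0.1550, 0.1450, 0.0946), dt=0.5 → body Δ=(-0.0792, 0.0706, 0.0473) → world pose (0.1201, -0.1371, 0.1689)
step 3: ξ=(vx,vy,ωz)=(0.0000, 0.0100, 0.5676), dt=2.0 → body Δ=(-0.0102, 0.0160, 1.1351) → world pose (0.1074, -0.1231, 1.3041)
step 4: ξ=(vx,vy,ωz)=(0.0800, 0.0000, -0.1622), dt=1.2 → body Δ=(0.0954, -0.0093, -0.1946) → world pose (0.1415, -0.0335, 1.1095)

(0.1415, -0.0335, 1.1095)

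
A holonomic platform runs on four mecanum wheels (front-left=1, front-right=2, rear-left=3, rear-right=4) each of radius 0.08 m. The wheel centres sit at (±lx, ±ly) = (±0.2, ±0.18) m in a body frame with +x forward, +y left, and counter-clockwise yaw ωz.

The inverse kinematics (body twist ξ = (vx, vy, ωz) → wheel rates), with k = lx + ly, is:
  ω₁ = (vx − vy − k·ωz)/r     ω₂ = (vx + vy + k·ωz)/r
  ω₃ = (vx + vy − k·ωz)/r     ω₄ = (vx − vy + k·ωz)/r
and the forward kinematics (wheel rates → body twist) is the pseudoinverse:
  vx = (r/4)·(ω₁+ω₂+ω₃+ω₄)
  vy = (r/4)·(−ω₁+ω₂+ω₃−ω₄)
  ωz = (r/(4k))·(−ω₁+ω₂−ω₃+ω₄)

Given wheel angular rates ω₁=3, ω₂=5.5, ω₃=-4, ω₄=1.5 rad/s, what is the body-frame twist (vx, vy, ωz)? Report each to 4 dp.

(0.1200, -0.0600, 0.4211)

k = lx + ly = 0.2 + 0.18 = 0.3800
ω₁+ω₂+ω₃+ω₄ = 6.0000  →  vx = (0.08/4)·6.0000 = 0.1200
−ω₁+ω₂+ω₃−ω₄ = -3.0000  →  vy = (0.08/4)·-3.0000 = -0.0600
−ω₁+ω₂−ω₃+ω₄ = 8.0000  →  ωz = (0.08/1.5200)·8.0000 = 0.4211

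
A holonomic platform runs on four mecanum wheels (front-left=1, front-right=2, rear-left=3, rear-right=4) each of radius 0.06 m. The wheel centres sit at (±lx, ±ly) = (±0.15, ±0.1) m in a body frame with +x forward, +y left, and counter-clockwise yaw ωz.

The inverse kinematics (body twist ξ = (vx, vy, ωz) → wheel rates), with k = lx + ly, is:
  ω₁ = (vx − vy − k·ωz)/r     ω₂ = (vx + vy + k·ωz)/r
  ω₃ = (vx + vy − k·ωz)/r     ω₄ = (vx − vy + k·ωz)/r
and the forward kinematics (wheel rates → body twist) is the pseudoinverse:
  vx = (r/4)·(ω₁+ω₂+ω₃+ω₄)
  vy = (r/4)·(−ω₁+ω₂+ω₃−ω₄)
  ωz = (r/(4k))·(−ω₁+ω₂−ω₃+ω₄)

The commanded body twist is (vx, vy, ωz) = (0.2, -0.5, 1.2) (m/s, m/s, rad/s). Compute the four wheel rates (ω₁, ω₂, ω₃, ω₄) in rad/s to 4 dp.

k = lx + ly = 0.15 + 0.1 = 0.2500;  k·ωz = 0.2500·1.2 = 0.3000
ω₁ (FL) = (vx − vy − k·ωz)/r = 0.4000/0.06 = 6.6667
ω₂ (FR) = (vx + vy + k·ωz)/r = 0.0000/0.06 = 0.0000
ω₃ (RL) = (vx + vy − k·ωz)/r = -0.6000/0.06 = -10.0000
ω₄ (RR) = (vx − vy + k·ωz)/r = 1.0000/0.06 = 16.6667

(6.6667, 0.0000, -10.0000, 16.6667)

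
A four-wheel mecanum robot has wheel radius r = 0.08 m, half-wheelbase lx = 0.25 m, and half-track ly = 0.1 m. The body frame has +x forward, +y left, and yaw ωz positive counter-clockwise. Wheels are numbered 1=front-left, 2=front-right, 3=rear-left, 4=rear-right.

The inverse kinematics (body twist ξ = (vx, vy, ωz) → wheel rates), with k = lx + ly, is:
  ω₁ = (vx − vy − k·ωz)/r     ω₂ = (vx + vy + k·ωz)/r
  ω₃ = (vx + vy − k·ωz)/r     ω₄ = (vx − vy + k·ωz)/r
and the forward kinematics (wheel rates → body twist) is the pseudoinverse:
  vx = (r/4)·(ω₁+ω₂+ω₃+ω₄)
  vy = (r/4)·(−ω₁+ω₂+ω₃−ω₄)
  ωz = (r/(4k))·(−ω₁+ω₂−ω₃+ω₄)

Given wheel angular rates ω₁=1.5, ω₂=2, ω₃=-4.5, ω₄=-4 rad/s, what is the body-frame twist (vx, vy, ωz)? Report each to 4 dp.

k = lx + ly = 0.25 + 0.1 = 0.3500
ω₁+ω₂+ω₃+ω₄ = -5.0000  →  vx = (0.08/4)·-5.0000 = -0.1000
−ω₁+ω₂+ω₃−ω₄ = 0.0000  →  vy = (0.08/4)·0.0000 = 0.0000
−ω₁+ω₂−ω₃+ω₄ = 1.0000  →  ωz = (0.08/1.4000)·1.0000 = 0.0571

(-0.1000, 0.0000, 0.0571)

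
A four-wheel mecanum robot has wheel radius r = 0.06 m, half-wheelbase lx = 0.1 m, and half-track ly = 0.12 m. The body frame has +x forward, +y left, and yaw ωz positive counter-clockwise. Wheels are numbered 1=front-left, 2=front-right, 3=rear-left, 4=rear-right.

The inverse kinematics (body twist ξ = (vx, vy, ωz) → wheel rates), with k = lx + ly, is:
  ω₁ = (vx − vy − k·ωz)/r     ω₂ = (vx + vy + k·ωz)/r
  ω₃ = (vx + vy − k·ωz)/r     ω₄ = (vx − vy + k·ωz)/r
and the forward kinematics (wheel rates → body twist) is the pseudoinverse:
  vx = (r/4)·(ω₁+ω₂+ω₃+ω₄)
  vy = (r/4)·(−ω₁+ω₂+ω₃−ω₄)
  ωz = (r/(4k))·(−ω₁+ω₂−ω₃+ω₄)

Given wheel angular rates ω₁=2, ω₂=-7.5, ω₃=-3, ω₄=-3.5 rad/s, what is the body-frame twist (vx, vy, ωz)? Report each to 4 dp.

(-0.1800, -0.1350, -0.6818)

k = lx + ly = 0.1 + 0.12 = 0.2200
ω₁+ω₂+ω₃+ω₄ = -12.0000  →  vx = (0.06/4)·-12.0000 = -0.1800
−ω₁+ω₂+ω₃−ω₄ = -9.0000  →  vy = (0.06/4)·-9.0000 = -0.1350
−ω₁+ω₂−ω₃+ω₄ = -10.0000  →  ωz = (0.06/0.8800)·-10.0000 = -0.6818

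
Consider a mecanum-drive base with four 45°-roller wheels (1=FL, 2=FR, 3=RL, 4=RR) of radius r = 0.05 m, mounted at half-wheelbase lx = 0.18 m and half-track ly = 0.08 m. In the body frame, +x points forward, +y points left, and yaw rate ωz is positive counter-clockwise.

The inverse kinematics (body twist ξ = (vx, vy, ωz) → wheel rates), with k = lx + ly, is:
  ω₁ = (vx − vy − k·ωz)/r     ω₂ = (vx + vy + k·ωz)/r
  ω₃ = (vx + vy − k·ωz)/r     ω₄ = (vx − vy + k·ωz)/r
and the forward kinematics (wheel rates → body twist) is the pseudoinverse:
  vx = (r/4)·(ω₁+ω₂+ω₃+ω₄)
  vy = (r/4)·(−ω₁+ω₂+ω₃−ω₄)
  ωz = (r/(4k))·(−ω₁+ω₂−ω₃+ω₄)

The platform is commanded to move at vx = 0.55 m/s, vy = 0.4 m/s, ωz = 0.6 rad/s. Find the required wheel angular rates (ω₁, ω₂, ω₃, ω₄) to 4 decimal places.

(-0.1200, 22.1200, 15.8800, 6.1200)

k = lx + ly = 0.18 + 0.08 = 0.2600;  k·ωz = 0.2600·0.6 = 0.1560
ω₁ (FL) = (vx − vy − k·ωz)/r = -0.0060/0.05 = -0.1200
ω₂ (FR) = (vx + vy + k·ωz)/r = 1.1060/0.05 = 22.1200
ω₃ (RL) = (vx + vy − k·ωz)/r = 0.7940/0.05 = 15.8800
ω₄ (RR) = (vx − vy + k·ωz)/r = 0.3060/0.05 = 6.1200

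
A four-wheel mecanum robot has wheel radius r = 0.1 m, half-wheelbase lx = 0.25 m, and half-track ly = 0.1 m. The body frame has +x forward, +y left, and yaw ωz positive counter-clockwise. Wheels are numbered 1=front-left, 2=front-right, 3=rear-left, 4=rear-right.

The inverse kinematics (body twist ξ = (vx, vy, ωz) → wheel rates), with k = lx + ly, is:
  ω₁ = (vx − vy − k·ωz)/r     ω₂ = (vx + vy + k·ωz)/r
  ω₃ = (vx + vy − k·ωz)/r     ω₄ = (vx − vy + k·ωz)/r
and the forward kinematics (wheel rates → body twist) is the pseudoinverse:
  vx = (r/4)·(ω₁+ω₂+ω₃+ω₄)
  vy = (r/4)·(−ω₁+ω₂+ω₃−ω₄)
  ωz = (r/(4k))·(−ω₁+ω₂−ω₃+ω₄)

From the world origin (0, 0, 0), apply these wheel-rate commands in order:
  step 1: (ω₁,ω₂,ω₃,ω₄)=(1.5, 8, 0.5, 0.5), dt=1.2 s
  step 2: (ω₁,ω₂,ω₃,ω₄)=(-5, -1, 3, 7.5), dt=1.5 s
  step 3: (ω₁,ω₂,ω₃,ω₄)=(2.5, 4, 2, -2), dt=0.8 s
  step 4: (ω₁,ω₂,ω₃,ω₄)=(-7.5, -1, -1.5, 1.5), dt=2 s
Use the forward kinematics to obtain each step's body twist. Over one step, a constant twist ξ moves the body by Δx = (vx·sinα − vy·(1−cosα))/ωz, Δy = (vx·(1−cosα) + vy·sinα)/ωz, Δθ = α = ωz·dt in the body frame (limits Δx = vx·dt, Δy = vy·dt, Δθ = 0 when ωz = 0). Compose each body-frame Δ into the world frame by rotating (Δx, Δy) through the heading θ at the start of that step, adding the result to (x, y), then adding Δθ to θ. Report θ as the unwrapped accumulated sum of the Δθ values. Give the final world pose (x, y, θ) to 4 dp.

(0.2799, 0.1214, 2.6821)

step 1: ξ=(vx,vy,ωz)=(0.2625, 0.1625, 0.4643), dt=1.2 → body Δ=(0.2460, 0.2706, 0.5571) → world pose (0.2460, 0.2706, 0.5571)
step 2: ξ=(vx,vy,ωz)=(0.1125, -0.0125, 0.6071), dt=1.5 → body Δ=(0.1543, 0.0554, 0.9107) → world pose (0.3477, 0.3992, 1.4679)
step 3: ξ=(vx,vy,ωz)=(0.1625, 0.1375, -0.1786), dt=0.8 → body Δ=(0.1374, 0.1004, -0.1429) → world pose (0.2620, 0.5462, 1.3250)
step 4: ξ=(vx,vy,ωz)=(-0.2125, 0.0875, 0.6786), dt=2.0 → body Δ=(-0.4076, -0.1207, 1.3571) → world pose (0.2799, 0.1214, 2.6821)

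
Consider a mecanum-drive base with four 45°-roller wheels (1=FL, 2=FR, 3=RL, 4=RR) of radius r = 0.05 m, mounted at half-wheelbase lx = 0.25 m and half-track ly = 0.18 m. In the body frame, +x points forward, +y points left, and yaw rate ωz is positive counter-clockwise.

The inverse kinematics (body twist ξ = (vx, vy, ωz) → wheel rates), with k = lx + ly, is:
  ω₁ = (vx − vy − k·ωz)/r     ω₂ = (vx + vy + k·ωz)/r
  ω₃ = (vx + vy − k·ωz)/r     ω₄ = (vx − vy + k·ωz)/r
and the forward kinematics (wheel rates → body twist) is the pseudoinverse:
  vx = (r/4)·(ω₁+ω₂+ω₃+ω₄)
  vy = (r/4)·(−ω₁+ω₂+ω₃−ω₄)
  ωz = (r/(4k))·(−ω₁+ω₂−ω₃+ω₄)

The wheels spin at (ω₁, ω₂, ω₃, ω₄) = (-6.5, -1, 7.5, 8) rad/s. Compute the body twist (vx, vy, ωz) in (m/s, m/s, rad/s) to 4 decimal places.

(0.1000, 0.0625, 0.1744)

k = lx + ly = 0.25 + 0.18 = 0.4300
ω₁+ω₂+ω₃+ω₄ = 8.0000  →  vx = (0.05/4)·8.0000 = 0.1000
−ω₁+ω₂+ω₃−ω₄ = 5.0000  →  vy = (0.05/4)·5.0000 = 0.0625
−ω₁+ω₂−ω₃+ω₄ = 6.0000  →  ωz = (0.05/1.7200)·6.0000 = 0.1744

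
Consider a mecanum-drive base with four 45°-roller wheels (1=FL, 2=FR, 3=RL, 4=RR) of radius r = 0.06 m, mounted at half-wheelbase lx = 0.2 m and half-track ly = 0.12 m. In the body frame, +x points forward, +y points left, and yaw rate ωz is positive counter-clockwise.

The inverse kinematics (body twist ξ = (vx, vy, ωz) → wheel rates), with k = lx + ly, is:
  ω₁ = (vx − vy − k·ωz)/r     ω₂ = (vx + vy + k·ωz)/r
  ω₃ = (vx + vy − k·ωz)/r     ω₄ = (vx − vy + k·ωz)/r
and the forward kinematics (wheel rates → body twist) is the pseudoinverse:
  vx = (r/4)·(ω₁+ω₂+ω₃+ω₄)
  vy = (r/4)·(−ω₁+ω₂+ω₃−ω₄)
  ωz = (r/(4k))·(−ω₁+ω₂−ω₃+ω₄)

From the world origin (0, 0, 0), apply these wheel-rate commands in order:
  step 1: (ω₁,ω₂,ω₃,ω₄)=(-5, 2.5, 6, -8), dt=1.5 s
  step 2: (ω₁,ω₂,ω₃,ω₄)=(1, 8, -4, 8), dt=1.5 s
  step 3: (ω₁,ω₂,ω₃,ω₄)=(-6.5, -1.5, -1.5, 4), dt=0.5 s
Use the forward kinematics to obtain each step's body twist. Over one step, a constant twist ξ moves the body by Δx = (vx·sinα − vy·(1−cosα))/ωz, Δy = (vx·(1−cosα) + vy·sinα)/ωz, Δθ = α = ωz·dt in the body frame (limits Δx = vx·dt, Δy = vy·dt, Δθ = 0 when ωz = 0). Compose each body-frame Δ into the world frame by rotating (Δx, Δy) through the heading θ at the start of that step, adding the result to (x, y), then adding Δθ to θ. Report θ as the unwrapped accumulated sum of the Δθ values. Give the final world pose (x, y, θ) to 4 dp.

(0.2789, 0.4079, 1.1250)

step 1: ξ=(vx,vy,ωz)=(-0.0675, 0.3225, -0.3047), dt=1.5 → body Δ=(0.0109, 0.4898, -0.4570) → world pose (0.0109, 0.4898, -0.4570)
step 2: ξ=(vx,vy,ωz)=(0.1950, -0.0750, 0.8906), dt=1.5 → body Δ=(0.2776, 0.0861, 1.3359) → world pose (0.2979, 0.4446, 0.8789)
step 3: ξ=(vx,vy,ωz)=(-0.0825, -0.0075, 0.4922), dt=0.5 → body Δ=(-0.0404, -0.0088, 0.2461) → world pose (0.2789, 0.4079, 1.1250)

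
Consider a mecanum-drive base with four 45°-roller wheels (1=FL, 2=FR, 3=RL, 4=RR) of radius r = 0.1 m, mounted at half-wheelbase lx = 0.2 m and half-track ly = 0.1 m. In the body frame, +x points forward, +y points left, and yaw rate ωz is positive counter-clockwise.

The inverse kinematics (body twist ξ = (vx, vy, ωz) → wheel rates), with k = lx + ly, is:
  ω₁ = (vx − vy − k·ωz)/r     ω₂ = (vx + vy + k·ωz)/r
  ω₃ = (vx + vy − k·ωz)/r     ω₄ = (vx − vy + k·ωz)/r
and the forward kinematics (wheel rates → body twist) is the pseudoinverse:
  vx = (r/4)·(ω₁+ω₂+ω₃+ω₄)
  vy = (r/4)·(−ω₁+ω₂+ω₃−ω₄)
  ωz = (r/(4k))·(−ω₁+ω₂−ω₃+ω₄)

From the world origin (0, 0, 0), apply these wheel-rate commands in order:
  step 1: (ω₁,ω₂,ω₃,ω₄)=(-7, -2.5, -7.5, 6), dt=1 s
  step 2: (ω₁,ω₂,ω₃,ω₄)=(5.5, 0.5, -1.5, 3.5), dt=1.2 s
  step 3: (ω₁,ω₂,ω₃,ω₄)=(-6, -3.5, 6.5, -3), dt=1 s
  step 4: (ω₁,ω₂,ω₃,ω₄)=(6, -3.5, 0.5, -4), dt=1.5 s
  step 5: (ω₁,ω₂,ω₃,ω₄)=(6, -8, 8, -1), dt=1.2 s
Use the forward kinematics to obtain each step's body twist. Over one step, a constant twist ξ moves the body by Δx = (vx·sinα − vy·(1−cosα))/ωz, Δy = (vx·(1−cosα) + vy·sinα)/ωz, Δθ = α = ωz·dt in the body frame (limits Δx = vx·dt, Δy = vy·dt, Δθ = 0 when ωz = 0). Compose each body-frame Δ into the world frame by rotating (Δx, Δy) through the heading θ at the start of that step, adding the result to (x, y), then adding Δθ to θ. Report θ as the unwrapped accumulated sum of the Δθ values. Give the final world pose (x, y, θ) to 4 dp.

step 1: ξ=(vx,vy,ωz)=(-0.2750, -0.2250, 1.5000), dt=1.0 → body Δ=(-0.0435, -0.3200, 1.5000) → world pose (-0.0435, -0.3200, 1.5000)
step 2: ξ=(vx,vy,ωz)=(0.2000, -0.2500, 0.0000), dt=1.2 → body Δ=(0.2400, -0.3000, 0.0000) → world pose (0.2727, -0.1018, 1.5000)
step 3: ξ=(vx,vy,ωz)=(-0.1500, 0.3000, -0.5833), dt=1.0 → body Δ=(-0.0566, 0.3258, -0.5833) → world pose (-0.0562, -0.1352, 0.9167)
step 4: ξ=(vx,vy,ωz)=(-0.0250, -0.1250, -1.1667), dt=1.5 → body Δ=(-0.1473, -0.0802, -1.7500) → world pose (-0.0823, -0.3009, -0.8333)
step 5: ξ=(vx,vy,ωz)=(0.1250, -0.1250, -1.9167), dt=1.2 → body Δ=(-0.0600, -0.1573, -2.3000) → world pose (-0.2391, -0.3622, -3.1333)

(-0.2391, -0.3622, -3.1333)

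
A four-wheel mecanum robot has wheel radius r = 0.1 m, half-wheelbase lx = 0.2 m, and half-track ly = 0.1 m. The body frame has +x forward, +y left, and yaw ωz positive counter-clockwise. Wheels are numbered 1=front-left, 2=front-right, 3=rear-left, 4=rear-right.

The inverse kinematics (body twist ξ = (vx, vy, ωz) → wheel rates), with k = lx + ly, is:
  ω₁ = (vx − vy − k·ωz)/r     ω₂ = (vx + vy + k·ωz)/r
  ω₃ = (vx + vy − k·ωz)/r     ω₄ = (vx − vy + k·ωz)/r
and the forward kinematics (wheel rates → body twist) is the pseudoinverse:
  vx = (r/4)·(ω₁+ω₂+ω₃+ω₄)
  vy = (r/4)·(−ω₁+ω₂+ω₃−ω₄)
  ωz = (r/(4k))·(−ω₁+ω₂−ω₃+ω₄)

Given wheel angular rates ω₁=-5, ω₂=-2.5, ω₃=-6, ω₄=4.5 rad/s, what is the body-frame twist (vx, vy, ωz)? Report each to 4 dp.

(-0.2250, -0.2000, 1.0833)

k = lx + ly = 0.2 + 0.1 = 0.3000
ω₁+ω₂+ω₃+ω₄ = -9.0000  →  vx = (0.1/4)·-9.0000 = -0.2250
−ω₁+ω₂+ω₃−ω₄ = -8.0000  →  vy = (0.1/4)·-8.0000 = -0.2000
−ω₁+ω₂−ω₃+ω₄ = 13.0000  →  ωz = (0.1/1.2000)·13.0000 = 1.0833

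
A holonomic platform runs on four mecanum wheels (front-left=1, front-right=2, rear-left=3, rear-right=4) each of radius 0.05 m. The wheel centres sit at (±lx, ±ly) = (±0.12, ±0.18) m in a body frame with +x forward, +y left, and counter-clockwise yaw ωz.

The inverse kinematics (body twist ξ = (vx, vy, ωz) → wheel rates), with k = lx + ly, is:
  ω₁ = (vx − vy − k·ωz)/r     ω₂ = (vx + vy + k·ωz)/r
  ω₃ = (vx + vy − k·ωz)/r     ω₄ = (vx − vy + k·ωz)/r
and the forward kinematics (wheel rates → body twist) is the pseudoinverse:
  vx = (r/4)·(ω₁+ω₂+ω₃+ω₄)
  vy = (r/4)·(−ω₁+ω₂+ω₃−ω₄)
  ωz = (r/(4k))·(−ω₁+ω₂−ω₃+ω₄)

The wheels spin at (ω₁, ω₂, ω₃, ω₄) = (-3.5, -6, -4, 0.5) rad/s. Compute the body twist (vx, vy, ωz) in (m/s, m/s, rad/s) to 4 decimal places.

k = lx + ly = 0.12 + 0.18 = 0.3000
ω₁+ω₂+ω₃+ω₄ = -13.0000  →  vx = (0.05/4)·-13.0000 = -0.1625
−ω₁+ω₂+ω₃−ω₄ = -7.0000  →  vy = (0.05/4)·-7.0000 = -0.0875
−ω₁+ω₂−ω₃+ω₄ = 2.0000  →  ωz = (0.05/1.2000)·2.0000 = 0.0833

(-0.1625, -0.0875, 0.0833)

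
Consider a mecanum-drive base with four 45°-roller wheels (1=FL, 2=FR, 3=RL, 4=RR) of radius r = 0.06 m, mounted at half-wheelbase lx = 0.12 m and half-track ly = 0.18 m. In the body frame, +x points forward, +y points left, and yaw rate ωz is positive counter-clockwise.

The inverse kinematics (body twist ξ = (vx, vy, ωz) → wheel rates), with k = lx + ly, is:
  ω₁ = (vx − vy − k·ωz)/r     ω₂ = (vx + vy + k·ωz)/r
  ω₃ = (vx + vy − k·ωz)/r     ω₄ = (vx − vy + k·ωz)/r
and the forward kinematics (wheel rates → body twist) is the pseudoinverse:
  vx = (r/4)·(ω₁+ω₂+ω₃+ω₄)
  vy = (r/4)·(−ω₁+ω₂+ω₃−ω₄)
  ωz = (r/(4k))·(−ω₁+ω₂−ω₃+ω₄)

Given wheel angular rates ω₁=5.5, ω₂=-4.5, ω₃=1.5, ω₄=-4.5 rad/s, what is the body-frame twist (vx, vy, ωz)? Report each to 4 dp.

(-0.0300, -0.0600, -0.8000)

k = lx + ly = 0.12 + 0.18 = 0.3000
ω₁+ω₂+ω₃+ω₄ = -2.0000  →  vx = (0.06/4)·-2.0000 = -0.0300
−ω₁+ω₂+ω₃−ω₄ = -4.0000  →  vy = (0.06/4)·-4.0000 = -0.0600
−ω₁+ω₂−ω₃+ω₄ = -16.0000  →  ωz = (0.06/1.2000)·-16.0000 = -0.8000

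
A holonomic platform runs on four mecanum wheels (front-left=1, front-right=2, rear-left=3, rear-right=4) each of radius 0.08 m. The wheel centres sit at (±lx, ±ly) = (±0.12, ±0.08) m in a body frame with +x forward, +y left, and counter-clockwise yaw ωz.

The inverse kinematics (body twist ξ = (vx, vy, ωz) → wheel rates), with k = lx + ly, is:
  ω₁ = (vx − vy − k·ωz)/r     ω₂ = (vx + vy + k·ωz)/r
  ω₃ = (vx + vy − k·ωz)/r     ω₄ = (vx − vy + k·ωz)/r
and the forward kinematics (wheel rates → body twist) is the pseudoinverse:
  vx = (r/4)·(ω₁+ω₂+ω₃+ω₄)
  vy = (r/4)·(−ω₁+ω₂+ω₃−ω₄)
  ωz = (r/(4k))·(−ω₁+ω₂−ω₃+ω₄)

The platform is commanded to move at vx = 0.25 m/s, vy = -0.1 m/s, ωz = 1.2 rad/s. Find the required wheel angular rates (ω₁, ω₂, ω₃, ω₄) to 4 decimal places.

k = lx + ly = 0.12 + 0.08 = 0.2000;  k·ωz = 0.2000·1.2 = 0.2400
ω₁ (FL) = (vx − vy − k·ωz)/r = 0.1100/0.08 = 1.3750
ω₂ (FR) = (vx + vy + k·ωz)/r = 0.3900/0.08 = 4.8750
ω₃ (RL) = (vx + vy − k·ωz)/r = -0.0900/0.08 = -1.1250
ω₄ (RR) = (vx − vy + k·ωz)/r = 0.5900/0.08 = 7.3750

(1.3750, 4.8750, -1.1250, 7.3750)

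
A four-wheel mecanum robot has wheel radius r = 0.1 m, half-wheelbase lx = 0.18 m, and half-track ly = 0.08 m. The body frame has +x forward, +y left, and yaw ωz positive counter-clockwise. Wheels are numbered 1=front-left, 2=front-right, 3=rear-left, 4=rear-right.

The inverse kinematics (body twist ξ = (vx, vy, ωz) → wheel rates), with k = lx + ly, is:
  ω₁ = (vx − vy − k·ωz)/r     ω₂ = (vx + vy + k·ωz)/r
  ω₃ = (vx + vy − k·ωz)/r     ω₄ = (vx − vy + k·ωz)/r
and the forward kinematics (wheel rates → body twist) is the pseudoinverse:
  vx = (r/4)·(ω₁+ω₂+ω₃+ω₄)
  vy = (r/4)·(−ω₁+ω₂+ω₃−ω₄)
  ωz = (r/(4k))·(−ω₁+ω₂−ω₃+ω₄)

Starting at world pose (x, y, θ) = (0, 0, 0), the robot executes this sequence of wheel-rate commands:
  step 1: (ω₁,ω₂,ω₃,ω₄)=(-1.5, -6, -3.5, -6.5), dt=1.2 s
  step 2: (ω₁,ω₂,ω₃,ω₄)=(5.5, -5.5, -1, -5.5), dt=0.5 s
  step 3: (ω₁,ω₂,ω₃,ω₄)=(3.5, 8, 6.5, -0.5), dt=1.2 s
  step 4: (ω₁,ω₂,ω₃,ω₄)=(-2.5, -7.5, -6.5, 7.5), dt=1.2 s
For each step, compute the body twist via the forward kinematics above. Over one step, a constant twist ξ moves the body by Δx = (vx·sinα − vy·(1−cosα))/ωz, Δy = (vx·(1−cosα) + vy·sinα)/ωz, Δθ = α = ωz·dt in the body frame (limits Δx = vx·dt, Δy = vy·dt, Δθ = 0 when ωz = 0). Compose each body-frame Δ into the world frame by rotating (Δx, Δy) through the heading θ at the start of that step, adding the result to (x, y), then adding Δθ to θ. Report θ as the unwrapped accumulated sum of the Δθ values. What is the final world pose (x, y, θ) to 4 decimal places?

step 1: ξ=(vx,vy,ωz)=(-0.4375, -0.0375, -0.7212), dt=1.2 → body Δ=(-0.4802, 0.1737, -0.8654) → world pose (-0.4802, 0.1737, -0.8654)
step 2: ξ=(vx,vy,ωz)=(-0.1625, -0.1625, -1.4904), dt=0.5 → body Δ=(-0.1028, -0.0450, -0.7452) → world pose (-0.5811, 0.2228, -1.6106)
step 3: ξ=(vx,vy,ωz)=(0.4375, 0.2875, -0.2404), dt=1.2 → body Δ=(0.5672, 0.2650, -0.2885) → world pose (-0.3389, -0.3544, -1.8990)
step 4: ξ=(vx,vy,ωz)=(-0.2250, -0.4750, 0.8654), dt=1.2 → body Δ=(0.0463, -0.6010, 1.0385) → world pose (-0.9227, -0.2045, -0.8606)

(-0.9227, -0.2045, -0.8606)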